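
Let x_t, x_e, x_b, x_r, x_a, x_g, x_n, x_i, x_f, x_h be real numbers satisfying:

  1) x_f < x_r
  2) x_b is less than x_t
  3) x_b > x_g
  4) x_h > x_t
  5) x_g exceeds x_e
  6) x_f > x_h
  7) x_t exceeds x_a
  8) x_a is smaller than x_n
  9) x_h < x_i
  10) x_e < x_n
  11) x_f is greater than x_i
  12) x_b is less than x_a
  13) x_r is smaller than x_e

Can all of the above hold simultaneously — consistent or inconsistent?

inconsistent

Chaining the given relations yields x_g < x_b < x_a < x_t < x_h < x_i < x_f < x_r < x_e, so x_g < x_e. But one relation states x_e < x_g. These cannot both hold.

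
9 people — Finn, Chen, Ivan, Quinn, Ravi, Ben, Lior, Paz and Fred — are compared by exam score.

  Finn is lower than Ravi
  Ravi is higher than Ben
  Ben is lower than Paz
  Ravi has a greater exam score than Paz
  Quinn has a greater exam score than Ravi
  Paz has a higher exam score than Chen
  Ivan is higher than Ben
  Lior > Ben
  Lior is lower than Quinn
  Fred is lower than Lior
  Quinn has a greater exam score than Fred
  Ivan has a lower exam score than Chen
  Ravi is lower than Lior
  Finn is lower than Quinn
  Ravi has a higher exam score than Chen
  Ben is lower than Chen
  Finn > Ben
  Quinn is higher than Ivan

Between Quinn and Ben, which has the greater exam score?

Quinn

Ben < Ivan and Ivan < Chen give Ben < Chen.
Then Chen < Paz extends the chain to Paz.
With Paz < Ravi: Ben < Ivan < Chen < Paz < Ravi.
Then Ravi < Lior extends the chain to Lior.
Then Lior < Quinn extends the chain to Quinn.
So Ben < Quinn; Quinn is the higher of the two.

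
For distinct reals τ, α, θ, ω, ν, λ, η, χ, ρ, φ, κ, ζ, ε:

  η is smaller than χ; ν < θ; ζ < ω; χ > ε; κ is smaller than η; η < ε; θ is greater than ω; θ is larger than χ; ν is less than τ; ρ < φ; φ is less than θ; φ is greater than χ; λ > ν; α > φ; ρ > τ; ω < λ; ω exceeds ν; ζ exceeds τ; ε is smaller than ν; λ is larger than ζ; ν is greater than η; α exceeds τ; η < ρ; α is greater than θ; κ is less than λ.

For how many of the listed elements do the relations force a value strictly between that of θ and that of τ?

4

Chaining upward from τ reaches: ζ, ρ, φ, ω, λ, α.
Chaining downward from θ reaches: κ, η, ε, ν, ζ, χ, ρ, φ, ω.
Strictly between τ and θ are those in both lists: ζ, ρ, φ, ω — 4 elements.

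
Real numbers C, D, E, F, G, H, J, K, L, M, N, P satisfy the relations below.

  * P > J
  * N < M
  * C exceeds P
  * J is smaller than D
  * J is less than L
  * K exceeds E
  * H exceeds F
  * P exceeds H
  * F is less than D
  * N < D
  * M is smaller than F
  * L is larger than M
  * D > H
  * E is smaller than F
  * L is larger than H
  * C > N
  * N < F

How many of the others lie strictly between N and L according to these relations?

3

Chaining upward from N reaches: M, F, H, P, D, C.
Chaining downward from L reaches: E, M, F, J, H.
Strictly between N and L are those in both lists: M, F, H — 3 elements.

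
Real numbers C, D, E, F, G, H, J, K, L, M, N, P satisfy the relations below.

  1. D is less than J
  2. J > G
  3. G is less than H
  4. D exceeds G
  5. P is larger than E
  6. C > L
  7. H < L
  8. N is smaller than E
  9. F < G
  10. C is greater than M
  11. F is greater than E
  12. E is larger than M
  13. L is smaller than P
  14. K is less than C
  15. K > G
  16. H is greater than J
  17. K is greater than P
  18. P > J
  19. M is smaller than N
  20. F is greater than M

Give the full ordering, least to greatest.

The consecutive links are each given: M < N; N < E; E < F; F < G; G < D; D < J; J < H; H < L; L < P; P < K; K < C.

M < N < E < F < G < D < J < H < L < P < K < C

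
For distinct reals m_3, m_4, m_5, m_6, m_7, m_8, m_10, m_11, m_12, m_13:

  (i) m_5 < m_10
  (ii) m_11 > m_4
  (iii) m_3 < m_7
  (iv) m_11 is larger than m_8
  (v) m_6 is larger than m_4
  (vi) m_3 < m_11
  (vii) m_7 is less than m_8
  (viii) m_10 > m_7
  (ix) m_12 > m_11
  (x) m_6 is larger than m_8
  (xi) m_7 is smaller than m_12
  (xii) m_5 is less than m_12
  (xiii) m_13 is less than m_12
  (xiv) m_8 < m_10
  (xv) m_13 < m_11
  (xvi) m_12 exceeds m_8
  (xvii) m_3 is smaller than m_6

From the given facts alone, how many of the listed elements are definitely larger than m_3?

6

From m_3 the given relations immediately reach m_7, m_11, m_6.
From those, m_8, m_10, m_12 — 6 in total.
Nothing else is reachable above m_3; 6 in all.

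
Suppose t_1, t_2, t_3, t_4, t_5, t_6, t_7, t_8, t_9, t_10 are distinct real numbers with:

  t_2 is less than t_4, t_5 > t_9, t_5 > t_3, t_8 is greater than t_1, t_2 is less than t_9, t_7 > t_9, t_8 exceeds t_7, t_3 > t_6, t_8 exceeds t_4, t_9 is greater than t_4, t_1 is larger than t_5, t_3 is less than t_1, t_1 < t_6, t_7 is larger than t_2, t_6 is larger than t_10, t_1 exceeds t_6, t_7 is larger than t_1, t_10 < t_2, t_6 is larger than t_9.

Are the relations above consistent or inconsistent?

Chaining the given relations yields t_6 < t_3 < t_5 < t_1, so t_6 < t_1. But one relation states t_1 < t_6. These cannot both hold.

inconsistent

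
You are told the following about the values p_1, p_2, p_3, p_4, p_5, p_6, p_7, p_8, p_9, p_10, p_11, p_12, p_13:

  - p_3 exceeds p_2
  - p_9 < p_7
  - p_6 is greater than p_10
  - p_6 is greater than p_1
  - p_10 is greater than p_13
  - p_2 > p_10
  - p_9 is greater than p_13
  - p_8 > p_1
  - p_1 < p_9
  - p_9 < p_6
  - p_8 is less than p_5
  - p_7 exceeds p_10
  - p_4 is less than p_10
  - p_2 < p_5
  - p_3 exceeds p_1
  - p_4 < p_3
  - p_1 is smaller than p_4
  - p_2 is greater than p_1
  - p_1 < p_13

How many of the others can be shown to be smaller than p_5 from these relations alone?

The elements the relations force below p_5 are p_1, p_13, p_4, p_10, p_2, p_8 — no chain reaches any other.
That is 6.

6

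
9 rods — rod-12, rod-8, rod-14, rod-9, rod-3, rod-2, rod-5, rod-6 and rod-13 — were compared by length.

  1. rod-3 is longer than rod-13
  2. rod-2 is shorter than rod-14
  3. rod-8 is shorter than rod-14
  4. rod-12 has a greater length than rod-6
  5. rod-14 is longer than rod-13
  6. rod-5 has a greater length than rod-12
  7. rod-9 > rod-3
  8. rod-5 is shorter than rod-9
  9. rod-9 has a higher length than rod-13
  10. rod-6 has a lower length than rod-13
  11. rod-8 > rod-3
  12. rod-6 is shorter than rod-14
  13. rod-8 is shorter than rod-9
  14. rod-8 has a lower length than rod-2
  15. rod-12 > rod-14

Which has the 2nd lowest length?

rod-13

Piecing the relations together gives one ordering: rod-6 < rod-13 < rod-3 < rod-8 < rod-2 < rod-14 < rod-12 < rod-5 < rod-9.
Counting 2 from the smallest end gives rod-13.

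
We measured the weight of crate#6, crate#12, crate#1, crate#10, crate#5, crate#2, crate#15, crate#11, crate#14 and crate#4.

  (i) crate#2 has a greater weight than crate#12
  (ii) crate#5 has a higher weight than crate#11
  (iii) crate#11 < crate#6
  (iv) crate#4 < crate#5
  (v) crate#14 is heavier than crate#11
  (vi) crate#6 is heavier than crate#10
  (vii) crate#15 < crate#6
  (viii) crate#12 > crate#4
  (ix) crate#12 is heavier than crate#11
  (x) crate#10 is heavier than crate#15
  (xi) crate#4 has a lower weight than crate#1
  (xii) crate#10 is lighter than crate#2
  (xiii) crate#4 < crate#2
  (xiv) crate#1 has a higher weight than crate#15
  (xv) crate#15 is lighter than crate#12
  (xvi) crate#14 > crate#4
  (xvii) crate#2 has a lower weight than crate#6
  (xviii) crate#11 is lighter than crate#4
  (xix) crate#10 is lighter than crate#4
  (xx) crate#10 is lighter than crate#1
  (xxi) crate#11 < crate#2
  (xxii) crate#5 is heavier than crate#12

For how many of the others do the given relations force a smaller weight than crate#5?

5

From crate#5 the given relations immediately reach crate#11, crate#4, crate#12.
From those, crate#15, crate#10 — 5 in total.
No other element is forced below crate#5 by the given relations, so the count is 5.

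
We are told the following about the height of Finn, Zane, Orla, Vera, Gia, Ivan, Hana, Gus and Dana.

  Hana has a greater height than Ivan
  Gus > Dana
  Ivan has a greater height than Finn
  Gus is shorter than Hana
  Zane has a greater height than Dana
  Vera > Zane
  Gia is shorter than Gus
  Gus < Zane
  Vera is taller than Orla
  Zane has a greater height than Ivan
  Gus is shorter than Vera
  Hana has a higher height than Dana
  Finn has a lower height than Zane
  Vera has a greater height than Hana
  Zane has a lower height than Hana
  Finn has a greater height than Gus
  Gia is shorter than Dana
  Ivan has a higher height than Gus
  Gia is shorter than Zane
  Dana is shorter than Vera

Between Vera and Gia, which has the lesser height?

Link the given pairs in sequence: Gia < Dana; Dana < Gus; Gus < Finn; Finn < Ivan; Ivan < Zane; Zane < Hana; Hana < Vera.
Together: Gia < Dana < Gus < Finn < Ivan < Zane < Hana < Vera.
So Gia < Vera; Gia is the shorter of the two.

Gia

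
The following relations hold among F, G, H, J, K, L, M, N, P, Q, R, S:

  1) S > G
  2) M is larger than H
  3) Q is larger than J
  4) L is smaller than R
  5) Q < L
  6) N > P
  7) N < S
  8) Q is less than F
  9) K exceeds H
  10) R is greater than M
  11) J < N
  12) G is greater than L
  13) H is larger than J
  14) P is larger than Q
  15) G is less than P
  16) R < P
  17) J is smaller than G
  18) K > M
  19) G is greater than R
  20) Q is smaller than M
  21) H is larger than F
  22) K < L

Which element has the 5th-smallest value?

The consecutive relations fix a unique order: J < Q < F < H < M < K < L < R < G < P < N < S.
Counting 5 from the smallest end gives M.

M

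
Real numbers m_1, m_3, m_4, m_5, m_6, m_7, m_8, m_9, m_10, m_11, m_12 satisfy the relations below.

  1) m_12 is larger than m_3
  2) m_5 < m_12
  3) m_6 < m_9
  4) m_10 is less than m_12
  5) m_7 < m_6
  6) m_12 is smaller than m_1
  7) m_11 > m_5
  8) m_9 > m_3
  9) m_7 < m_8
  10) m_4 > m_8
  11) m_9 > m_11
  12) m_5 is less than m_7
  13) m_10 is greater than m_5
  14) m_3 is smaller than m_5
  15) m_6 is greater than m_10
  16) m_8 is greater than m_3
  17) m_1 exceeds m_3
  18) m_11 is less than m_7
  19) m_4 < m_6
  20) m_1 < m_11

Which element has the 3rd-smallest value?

m_10

The consecutive relations fix a unique order: m_3 < m_5 < m_10 < m_12 < m_1 < m_11 < m_7 < m_8 < m_4 < m_6 < m_9.
The 3rd smallest is m_10.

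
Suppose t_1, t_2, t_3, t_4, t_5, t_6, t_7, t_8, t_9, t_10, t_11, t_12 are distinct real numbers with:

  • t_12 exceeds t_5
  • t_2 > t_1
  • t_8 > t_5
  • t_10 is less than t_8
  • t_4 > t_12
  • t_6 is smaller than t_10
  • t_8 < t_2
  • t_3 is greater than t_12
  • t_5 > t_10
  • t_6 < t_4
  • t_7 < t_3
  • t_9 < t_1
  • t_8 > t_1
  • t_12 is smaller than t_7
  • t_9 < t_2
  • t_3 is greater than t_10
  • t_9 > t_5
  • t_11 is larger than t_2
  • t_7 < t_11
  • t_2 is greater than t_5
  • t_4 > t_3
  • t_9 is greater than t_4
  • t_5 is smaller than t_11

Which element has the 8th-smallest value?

Piecing the relations together gives one ordering: t_6 < t_10 < t_5 < t_12 < t_7 < t_3 < t_4 < t_9 < t_1 < t_8 < t_2 < t_11.
The 8th smallest is t_9.

t_9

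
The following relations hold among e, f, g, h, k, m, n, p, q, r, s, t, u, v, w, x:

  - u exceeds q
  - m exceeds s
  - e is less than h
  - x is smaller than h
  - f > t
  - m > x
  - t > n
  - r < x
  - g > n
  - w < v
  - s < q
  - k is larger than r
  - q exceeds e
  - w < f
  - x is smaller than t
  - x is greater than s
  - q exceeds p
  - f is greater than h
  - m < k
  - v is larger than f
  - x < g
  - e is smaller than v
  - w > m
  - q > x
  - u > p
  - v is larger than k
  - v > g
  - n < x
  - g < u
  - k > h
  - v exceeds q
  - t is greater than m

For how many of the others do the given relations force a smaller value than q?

6

From q the given relations immediately reach p, s, x, e.
From those, n, r — 6 in total.
Nothing else is reachable below q; 6 in all.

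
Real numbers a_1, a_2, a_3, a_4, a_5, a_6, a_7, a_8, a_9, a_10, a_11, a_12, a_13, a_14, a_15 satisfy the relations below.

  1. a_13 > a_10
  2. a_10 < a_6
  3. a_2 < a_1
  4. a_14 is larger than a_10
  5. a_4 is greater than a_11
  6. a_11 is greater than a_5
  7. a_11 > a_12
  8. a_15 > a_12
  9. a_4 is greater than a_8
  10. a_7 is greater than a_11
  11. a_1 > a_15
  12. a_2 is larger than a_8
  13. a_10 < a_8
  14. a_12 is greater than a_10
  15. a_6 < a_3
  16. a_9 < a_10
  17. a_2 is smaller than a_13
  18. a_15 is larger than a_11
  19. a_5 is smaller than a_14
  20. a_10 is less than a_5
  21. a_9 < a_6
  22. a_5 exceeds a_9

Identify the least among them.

Chaining upward from a_9: directly above it, a_10, a_5, a_6; then a_8, a_14, a_12, a_11, a_13, a_3; then a_2, a_15, a_7, a_4; then a_1.
That covers every other element, and nothing is given below a_9, so a_9 is the least.

a_9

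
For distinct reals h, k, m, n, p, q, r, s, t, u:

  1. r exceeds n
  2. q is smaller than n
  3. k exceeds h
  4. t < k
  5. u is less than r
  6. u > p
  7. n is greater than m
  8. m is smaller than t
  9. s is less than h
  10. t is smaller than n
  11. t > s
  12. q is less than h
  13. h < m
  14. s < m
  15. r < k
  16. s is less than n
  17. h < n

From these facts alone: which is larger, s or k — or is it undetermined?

Following the relations from s: s < h < m < t < n < r < k.
So k is larger.

k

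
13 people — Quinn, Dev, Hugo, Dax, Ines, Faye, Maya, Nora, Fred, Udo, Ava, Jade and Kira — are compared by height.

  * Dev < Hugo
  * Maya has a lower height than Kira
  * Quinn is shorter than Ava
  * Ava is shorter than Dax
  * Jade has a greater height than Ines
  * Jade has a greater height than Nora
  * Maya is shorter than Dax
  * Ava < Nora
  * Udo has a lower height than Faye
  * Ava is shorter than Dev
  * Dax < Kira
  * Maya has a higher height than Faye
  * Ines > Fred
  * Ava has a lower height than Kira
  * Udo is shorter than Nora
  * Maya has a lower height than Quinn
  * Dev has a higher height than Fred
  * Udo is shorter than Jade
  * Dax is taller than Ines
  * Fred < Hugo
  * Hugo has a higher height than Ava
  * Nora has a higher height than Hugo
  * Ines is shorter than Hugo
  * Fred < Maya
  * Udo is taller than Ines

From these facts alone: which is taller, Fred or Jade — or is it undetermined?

Link the given pairs in sequence: Fred < Ines; Ines < Udo; Udo < Faye; Faye < Maya; Maya < Quinn; Quinn < Ava; Ava < Dev; Dev < Hugo; Hugo < Nora; Nora < Jade.
Together: Fred < Ines < Udo < Faye < Maya < Quinn < Ava < Dev < Hugo < Nora < Jade.
So Jade is taller.

Jade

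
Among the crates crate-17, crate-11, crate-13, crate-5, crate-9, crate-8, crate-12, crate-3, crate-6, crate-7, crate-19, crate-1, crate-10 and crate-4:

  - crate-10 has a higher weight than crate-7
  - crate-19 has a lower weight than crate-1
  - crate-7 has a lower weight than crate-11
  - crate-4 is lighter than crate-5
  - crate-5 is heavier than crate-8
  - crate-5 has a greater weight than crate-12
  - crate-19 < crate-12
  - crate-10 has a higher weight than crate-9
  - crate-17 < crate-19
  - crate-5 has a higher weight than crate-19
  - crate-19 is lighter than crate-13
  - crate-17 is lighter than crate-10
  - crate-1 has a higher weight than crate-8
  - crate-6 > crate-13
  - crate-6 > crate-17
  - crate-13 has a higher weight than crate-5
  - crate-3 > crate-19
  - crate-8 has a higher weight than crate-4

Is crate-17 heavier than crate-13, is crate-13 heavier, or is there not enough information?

crate-17 < crate-19 and crate-19 < crate-12 give crate-17 < crate-12.
With crate-12 < crate-5: crate-17 < crate-19 < crate-12 < crate-5.
With crate-5 < crate-13: crate-17 < crate-19 < crate-12 < crate-5 < crate-13.
So crate-13 is heavier.

crate-13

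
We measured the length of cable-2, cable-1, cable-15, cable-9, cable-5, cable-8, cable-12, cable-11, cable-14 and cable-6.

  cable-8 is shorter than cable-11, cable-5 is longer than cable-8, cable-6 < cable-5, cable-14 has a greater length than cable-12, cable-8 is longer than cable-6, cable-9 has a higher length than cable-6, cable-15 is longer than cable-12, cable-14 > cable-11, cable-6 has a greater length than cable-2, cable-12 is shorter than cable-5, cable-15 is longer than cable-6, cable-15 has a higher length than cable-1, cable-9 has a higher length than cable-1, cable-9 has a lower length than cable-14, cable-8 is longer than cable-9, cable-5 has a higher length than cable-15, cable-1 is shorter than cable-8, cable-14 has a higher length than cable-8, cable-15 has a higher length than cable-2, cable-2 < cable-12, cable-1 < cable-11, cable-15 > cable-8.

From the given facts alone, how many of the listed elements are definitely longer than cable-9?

Directly above cable-9: cable-8, cable-14.
One step further: cable-15, cable-11, cable-5 (5 so far).
No other element is forced above cable-9 by the given relations, so the count is 5.

5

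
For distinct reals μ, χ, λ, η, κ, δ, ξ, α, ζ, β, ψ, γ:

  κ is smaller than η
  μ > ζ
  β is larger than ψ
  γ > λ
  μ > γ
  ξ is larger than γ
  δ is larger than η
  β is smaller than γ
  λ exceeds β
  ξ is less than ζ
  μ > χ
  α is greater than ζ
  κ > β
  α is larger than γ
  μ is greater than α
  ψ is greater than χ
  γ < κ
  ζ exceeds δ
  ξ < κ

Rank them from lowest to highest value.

χ < ψ < β < λ < γ < ξ < κ < η < δ < ζ < α < μ

The consecutive links are each given: χ < ψ; ψ < β; β < λ; λ < γ; γ < ξ; ξ < κ; κ < η; η < δ; δ < ζ; ζ < α; α < μ.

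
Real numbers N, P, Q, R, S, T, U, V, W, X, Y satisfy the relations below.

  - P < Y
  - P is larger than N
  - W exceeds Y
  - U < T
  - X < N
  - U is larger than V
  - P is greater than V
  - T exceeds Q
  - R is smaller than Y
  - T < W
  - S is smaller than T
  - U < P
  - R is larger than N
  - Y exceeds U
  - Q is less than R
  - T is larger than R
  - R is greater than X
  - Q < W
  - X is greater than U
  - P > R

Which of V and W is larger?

W

Link the given pairs in sequence: V < U; U < X; X < N; N < R; R < P; P < Y; Y < W.
Chaining these gives V < U < X < N < R < P < Y < W.
So V < W; W is the larger of the two.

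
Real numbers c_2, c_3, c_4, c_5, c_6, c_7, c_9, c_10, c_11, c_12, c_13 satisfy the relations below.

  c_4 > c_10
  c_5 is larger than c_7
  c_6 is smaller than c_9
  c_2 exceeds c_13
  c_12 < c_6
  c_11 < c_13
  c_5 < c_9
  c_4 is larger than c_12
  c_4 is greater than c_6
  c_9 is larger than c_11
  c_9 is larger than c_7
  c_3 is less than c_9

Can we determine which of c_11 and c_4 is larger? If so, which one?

Following every chain through c_11: above c_11 we get c_13, c_2, c_9.
c_4 is not reached, and no chain runs the other way from c_4 to c_11.
So the given relations leave the order of c_11 and c_4 undetermined.

undetermined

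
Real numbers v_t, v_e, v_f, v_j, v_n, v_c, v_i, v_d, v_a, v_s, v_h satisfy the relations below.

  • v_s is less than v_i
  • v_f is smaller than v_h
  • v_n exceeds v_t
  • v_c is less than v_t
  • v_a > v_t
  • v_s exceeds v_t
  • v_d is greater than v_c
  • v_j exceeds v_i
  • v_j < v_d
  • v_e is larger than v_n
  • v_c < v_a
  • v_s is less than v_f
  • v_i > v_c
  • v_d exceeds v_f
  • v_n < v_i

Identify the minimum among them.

v_t is not least since v_c < v_t; v_s is not least since v_t < v_s; v_f is not least since v_s < v_f; v_n is not least since v_t < v_n; v_h is not least since v_f < v_h; v_a is not least since v_c < v_a; v_i is not least since v_c < v_i; v_e is not least since v_n < v_e; v_j is not least since v_i < v_j; v_d is not least since v_j < v_d.
Only v_c has nothing below it, so v_c is the minimum.

v_c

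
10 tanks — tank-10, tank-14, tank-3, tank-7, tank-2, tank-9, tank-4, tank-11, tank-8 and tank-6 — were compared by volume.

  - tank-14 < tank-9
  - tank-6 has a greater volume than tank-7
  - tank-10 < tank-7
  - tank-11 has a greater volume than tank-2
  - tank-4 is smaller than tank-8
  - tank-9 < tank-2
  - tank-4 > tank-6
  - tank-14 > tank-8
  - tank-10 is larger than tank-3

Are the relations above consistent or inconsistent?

The single ordering tank-3 < tank-10 < tank-7 < tank-6 < tank-4 < tank-8 < tank-14 < tank-9 < tank-2 < tank-11 satisfies every listed relation, so no contradiction arises.

consistent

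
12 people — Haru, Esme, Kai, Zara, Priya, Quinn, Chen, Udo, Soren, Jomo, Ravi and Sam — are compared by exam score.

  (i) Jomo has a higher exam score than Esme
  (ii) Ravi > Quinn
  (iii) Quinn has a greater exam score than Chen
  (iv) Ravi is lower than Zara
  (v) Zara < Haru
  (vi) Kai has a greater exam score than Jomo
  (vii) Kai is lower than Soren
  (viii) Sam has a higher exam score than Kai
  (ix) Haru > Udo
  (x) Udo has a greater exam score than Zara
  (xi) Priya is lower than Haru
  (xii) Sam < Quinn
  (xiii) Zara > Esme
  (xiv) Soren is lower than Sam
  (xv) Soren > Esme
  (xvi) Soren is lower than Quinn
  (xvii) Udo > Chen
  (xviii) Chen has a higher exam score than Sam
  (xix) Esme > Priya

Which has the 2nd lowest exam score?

Esme

Piecing the relations together gives one ordering: Priya < Esme < Jomo < Kai < Soren < Sam < Chen < Quinn < Ravi < Zara < Udo < Haru.
Counting 2 from the smallest end gives Esme.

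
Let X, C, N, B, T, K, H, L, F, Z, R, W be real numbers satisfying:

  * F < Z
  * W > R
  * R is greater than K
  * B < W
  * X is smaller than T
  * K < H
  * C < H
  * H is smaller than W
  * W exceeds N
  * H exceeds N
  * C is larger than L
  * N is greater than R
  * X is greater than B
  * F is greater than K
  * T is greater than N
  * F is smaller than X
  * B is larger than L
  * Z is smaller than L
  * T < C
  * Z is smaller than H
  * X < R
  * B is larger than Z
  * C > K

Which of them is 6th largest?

The consecutive relations fix a unique order: K < F < Z < L < B < X < R < N < T < C < H < W.
Counting 6 from the largest end gives R.

R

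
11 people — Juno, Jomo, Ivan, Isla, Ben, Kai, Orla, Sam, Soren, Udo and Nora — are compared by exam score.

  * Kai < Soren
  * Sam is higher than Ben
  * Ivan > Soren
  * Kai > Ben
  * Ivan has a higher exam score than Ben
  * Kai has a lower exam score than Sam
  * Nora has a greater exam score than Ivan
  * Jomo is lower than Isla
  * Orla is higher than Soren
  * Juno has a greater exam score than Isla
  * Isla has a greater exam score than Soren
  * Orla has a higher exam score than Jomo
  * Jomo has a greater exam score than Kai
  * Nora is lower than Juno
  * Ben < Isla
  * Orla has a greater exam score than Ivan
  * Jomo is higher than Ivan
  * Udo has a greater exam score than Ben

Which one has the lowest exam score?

Ben

Chaining upward from Ben: directly above it, Kai, Udo, Sam, Ivan, Isla; then Soren, Jomo, Orla, Nora, Juno.
That covers every other element, and nothing is given below Ben, so Ben is the lowest exam score.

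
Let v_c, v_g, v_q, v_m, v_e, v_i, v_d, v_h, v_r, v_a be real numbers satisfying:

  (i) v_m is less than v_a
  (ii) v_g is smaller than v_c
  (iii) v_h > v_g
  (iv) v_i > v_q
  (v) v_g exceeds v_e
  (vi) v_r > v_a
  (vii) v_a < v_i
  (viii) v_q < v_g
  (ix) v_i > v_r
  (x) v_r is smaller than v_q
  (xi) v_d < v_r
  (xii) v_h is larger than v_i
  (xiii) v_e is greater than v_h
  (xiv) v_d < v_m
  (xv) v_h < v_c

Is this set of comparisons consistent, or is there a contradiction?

Chaining the given relations yields v_h < v_e < v_g, so v_h < v_g. But one relation states v_g < v_h. These cannot both hold.

inconsistent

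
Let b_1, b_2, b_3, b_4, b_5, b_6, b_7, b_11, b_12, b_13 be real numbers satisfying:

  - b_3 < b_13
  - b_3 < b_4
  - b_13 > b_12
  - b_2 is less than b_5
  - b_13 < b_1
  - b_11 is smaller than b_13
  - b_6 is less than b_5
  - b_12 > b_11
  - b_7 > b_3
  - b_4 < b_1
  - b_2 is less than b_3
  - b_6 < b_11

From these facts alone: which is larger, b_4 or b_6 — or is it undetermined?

undetermined

Following every chain through b_6: above b_6 we get b_11, b_12, b_13, b_5, b_1.
b_4 is not reached, and no chain runs the other way from b_4 to b_6.
So the given relations leave the order of b_6 and b_4 undetermined.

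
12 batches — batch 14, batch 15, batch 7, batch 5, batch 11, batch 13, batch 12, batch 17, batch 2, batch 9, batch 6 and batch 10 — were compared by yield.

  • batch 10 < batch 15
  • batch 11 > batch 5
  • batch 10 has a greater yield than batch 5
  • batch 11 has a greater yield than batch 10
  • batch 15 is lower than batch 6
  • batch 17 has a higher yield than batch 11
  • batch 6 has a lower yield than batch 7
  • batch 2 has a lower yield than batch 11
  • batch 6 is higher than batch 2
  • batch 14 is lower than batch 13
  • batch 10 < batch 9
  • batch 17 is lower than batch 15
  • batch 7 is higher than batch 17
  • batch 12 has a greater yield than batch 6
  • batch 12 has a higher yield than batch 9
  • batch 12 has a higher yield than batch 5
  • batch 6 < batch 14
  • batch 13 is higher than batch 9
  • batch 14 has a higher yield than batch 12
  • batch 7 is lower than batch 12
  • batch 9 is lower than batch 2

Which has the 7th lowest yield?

batch 15

Piecing the relations together gives one ordering: batch 5 < batch 10 < batch 9 < batch 2 < batch 11 < batch 17 < batch 15 < batch 6 < batch 7 < batch 12 < batch 14 < batch 13.
Counting 7 from the smallest end gives batch 15.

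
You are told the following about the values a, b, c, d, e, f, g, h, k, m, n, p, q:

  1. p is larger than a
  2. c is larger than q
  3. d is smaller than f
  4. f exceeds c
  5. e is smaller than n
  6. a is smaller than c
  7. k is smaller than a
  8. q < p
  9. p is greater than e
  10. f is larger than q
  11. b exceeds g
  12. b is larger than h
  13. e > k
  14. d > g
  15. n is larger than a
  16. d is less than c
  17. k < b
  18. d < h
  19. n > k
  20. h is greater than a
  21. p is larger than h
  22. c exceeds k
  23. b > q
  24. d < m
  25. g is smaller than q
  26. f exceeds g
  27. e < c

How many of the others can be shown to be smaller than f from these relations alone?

Directly below f: g, q, d, c.
One step further: k, a, e (7 so far).
Nothing else is reachable below f; 7 in all.

7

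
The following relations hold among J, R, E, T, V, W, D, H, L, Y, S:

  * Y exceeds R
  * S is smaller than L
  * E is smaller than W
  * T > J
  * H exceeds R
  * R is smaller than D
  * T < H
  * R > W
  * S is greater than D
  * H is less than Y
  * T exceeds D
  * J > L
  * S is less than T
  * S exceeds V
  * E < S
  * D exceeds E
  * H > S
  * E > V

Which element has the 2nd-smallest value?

E

The consecutive relations fix a unique order: V < E < W < R < D < S < L < J < T < H < Y.
The 2nd smallest is E.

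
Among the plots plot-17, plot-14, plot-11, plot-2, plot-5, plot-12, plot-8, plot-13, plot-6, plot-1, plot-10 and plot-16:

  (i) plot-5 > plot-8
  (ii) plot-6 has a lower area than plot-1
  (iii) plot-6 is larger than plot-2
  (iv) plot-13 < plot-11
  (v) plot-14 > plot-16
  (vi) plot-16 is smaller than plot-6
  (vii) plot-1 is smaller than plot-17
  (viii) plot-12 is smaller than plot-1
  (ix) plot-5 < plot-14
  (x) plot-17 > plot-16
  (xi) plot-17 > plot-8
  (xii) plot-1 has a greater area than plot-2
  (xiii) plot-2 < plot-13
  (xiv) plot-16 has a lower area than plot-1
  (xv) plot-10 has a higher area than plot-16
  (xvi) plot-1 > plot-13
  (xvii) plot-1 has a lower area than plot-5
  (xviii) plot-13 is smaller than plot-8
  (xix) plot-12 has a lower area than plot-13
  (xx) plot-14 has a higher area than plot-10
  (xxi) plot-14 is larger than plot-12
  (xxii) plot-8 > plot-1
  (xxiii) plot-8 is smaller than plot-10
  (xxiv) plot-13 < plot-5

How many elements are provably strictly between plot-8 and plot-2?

The relations place plot-2 below plot-8. An element lies strictly between them when it is forced above plot-2 and also forced below plot-8.
Above plot-2: {plot-13, plot-6, plot-1, plot-11, plot-17, plot-5, plot-10, plot-14}. Below plot-8: {plot-12, plot-16, plot-13, plot-6, plot-1}.
Intersection: {plot-13, plot-6, plot-1} — 3.

3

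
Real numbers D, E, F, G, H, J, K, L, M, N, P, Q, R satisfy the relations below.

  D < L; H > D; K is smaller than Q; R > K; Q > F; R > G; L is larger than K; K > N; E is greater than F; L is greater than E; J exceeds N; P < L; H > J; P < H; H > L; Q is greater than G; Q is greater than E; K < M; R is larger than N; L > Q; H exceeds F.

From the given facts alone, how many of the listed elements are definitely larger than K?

5

Directly above K: Q, L, R, M.
One step further: H (5 so far).
Nothing else is reachable above K; 5 in all.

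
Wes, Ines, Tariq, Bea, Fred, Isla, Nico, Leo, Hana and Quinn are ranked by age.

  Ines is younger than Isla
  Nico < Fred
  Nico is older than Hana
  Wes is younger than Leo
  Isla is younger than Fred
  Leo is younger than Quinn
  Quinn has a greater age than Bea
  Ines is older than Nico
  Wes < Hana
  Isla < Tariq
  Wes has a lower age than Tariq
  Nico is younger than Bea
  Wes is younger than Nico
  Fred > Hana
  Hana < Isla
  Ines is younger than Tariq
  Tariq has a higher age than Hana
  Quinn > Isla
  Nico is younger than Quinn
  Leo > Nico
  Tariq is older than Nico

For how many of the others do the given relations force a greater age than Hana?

Directly above Hana: Nico, Isla, Tariq, Fred.
One step further: Leo, Bea, Ines, Quinn (8 so far).
Nothing else is reachable above Hana; 8 in all.

8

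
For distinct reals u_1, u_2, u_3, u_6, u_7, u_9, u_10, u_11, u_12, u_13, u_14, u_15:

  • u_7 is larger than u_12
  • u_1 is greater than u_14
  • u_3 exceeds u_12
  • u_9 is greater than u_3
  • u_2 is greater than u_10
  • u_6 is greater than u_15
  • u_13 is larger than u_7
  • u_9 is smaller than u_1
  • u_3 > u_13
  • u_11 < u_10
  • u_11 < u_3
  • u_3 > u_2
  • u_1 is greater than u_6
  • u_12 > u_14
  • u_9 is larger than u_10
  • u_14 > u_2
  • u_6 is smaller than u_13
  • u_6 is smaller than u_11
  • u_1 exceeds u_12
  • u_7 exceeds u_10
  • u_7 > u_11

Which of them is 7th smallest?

u_12

The consecutive relations fix a unique order: u_15 < u_6 < u_11 < u_10 < u_2 < u_14 < u_12 < u_7 < u_13 < u_3 < u_9 < u_1.
Counting 7 from the smallest end gives u_12.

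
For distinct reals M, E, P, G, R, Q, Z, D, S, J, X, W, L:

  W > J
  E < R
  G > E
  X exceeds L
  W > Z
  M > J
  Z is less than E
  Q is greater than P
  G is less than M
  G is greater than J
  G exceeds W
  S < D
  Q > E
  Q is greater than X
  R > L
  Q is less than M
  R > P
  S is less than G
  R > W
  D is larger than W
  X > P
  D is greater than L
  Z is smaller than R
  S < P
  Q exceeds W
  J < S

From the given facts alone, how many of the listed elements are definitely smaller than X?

4

The elements the relations force below X are L, J, S, P — no chain reaches any other.
That is 4.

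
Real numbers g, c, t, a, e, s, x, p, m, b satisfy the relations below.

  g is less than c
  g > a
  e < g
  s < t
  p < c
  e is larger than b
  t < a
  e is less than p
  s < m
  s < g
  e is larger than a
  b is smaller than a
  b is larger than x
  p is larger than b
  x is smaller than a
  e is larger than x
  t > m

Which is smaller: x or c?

x

x < b and b < a give x < a.
Then a < e extends the chain to e.
Then e < p extends the chain to p.
With p < c: x < b < a < e < p < c.
So x < c; x is the smaller of the two.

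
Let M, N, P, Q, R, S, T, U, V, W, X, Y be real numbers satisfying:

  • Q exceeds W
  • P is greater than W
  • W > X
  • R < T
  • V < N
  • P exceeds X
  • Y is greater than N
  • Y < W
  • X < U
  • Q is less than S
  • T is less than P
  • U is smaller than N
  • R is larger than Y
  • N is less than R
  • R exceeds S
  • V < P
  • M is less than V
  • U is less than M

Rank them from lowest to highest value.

X < U < M < V < N < Y < W < Q < S < R < T < P

Each adjacent pair is fixed by a given relation: X < U; U < M; M < V; V < N; N < Y; Y < W; W < Q; Q < S; S < R; R < T; T < P. Chaining them end to end gives the full order.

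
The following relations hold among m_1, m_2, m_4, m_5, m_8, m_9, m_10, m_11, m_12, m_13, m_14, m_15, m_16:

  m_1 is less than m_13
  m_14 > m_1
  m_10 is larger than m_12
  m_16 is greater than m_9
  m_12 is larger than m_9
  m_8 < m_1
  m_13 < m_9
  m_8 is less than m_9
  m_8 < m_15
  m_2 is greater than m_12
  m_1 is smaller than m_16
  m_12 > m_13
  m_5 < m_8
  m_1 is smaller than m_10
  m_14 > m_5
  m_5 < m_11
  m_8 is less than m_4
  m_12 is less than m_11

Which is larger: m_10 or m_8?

m_10

The relevant relations are m_8 < m_1; m_1 < m_13; m_13 < m_9; m_9 < m_12; m_12 < m_10.
Chaining these gives m_8 < m_1 < m_13 < m_9 < m_12 < m_10.
So m_8 < m_10; m_10 is the larger of the two.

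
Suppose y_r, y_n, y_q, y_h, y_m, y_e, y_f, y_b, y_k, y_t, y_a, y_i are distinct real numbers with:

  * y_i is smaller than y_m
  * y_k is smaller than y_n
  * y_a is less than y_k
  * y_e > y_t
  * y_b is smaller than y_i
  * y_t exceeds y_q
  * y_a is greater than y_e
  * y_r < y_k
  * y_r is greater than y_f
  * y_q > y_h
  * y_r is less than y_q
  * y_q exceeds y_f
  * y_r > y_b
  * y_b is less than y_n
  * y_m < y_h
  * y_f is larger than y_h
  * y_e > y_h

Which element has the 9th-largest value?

y_h

Chaining the given pairs: y_b < y_i < y_m < y_h < y_f < y_r < y_q < y_t < y_e < y_a < y_k < y_n.
The 9th largest is y_h.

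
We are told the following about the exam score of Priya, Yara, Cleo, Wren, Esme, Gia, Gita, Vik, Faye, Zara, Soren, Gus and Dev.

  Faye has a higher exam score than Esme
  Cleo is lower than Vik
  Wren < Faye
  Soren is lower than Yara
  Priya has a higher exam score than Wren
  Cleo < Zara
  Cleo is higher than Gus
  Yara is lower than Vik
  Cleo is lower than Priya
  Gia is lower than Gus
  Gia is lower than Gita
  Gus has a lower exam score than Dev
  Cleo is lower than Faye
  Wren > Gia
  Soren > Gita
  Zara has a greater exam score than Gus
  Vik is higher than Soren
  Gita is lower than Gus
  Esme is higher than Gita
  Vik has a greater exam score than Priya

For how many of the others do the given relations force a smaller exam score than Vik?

The elements the relations force below Vik are Gia, Gita, Gus, Wren, Soren, Cleo, Priya, Yara — no chain reaches any other.
That is 8.

8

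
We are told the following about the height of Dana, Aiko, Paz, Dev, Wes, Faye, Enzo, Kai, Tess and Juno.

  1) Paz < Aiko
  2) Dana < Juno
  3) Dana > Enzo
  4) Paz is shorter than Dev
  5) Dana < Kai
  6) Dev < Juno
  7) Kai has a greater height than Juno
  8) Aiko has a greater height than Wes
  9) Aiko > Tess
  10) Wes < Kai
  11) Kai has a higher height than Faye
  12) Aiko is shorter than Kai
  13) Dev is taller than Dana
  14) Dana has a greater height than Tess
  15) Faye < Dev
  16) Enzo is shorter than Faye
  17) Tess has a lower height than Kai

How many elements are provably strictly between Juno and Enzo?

3

The relations place Enzo below Juno. An element lies strictly between them when it is forced above Enzo and also forced below Juno.
Above Enzo: {Faye, Dana, Dev, Kai}. Below Juno: {Paz, Faye, Tess, Dana, Dev}.
Intersection: {Faye, Dana, Dev} — 3.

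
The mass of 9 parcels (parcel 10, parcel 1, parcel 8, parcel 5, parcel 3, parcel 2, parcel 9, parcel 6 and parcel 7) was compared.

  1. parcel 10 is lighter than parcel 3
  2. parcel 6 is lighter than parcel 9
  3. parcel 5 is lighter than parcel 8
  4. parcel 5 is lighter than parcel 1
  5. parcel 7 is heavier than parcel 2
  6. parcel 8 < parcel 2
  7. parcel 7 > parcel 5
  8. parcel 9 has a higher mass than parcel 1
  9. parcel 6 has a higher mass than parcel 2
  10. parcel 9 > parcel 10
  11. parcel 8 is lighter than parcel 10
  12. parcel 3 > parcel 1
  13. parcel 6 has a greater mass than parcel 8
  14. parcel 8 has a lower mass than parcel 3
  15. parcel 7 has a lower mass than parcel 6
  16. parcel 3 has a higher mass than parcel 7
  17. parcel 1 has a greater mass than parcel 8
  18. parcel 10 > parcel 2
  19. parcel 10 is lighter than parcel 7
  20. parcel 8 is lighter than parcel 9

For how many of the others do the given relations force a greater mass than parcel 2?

The elements the relations force above parcel 2 are parcel 10, parcel 7, parcel 6, parcel 9, parcel 3 — no chain reaches any other.
That is 5.

5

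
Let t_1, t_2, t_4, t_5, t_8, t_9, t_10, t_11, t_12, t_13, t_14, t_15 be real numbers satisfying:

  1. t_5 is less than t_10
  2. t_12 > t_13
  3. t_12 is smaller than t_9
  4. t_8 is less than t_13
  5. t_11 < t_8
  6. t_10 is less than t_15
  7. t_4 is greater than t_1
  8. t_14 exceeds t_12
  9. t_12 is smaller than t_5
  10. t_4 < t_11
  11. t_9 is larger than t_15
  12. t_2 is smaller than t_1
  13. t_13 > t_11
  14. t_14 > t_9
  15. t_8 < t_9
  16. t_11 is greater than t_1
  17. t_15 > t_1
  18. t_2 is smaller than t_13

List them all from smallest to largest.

The consecutive links are each given: t_2 < t_1; t_1 < t_4; t_4 < t_11; t_11 < t_8; t_8 < t_13; t_13 < t_12; t_12 < t_5; t_5 < t_10; t_10 < t_15; t_15 < t_9; t_9 < t_14.

t_2 < t_1 < t_4 < t_11 < t_8 < t_13 < t_12 < t_5 < t_10 < t_15 < t_9 < t_14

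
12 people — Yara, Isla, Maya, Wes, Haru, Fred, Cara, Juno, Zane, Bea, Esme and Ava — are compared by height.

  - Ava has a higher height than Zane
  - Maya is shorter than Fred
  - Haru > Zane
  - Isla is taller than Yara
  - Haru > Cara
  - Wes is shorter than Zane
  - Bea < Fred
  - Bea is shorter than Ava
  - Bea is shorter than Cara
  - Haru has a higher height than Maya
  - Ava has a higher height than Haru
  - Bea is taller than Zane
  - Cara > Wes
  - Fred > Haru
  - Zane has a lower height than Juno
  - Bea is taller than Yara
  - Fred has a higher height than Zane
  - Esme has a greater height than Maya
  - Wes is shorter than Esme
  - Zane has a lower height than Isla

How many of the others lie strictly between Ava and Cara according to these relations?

1

The relations place Cara below Ava. An element lies strictly between them when it is forced above Cara and also forced below Ava.
Above Cara: {Haru, Fred}. Below Ava: {Wes, Zane, Yara, Bea, Maya, Haru}.
Intersection: {Haru} — 1.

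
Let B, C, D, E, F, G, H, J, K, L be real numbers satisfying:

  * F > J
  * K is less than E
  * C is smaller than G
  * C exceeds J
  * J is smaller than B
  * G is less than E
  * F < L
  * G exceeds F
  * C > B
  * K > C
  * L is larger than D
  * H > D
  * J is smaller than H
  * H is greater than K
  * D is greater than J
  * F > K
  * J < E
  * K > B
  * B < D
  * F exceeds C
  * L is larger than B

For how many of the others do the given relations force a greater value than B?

8

From B the given relations immediately reach C, D, K, L.
From those, F, G, E, H — 8 in total.
Nothing else is reachable above B; 8 in all.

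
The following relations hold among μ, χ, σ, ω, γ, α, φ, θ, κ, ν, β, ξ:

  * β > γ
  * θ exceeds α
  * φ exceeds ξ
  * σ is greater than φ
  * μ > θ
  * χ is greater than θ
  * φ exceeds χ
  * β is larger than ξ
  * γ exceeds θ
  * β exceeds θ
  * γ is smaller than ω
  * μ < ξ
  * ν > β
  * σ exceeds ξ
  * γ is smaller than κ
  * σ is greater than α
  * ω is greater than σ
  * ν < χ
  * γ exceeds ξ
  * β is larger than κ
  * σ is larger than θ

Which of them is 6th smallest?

κ

Chaining the given pairs: α < θ < μ < ξ < γ < κ < β < ν < χ < φ < σ < ω.
The 6th smallest is κ.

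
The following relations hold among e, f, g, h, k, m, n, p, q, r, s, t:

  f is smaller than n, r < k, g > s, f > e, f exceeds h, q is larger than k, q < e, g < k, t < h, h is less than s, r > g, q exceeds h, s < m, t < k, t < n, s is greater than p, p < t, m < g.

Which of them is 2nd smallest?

t

Piecing the relations together gives one ordering: p < t < h < s < m < g < r < k < q < e < f < n.
The 2nd smallest is t.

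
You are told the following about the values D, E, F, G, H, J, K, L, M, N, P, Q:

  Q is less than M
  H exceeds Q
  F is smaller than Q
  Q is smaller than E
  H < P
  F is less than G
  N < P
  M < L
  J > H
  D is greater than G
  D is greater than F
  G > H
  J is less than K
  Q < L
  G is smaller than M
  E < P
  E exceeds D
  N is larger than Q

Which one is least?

Q is not least since F < Q; H is not least since Q < H; G is not least since F < G; M is not least since G < M; D is not least since F < D; J is not least since H < J; K is not least since J < K; L is not least since Q < L; N is not least since Q < N; E is not least since D < E; P is not least since E < P.
Only F has nothing below it, so F is the least.

F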